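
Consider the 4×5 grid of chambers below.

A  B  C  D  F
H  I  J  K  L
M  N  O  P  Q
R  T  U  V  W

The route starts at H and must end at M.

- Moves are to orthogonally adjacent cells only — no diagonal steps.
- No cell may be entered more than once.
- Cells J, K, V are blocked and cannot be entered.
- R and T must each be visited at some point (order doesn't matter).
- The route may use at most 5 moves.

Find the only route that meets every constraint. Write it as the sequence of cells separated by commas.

Any route must reach R and T and still end at M within 5 moves, so the order of the required stops is forced.
Route from H: right to I, 2× down (reaching T), left to R, up to M — 5 moves in all.
Check: all required cells visited; 5 ≤ 5 moves.

H, I, N, T, R, M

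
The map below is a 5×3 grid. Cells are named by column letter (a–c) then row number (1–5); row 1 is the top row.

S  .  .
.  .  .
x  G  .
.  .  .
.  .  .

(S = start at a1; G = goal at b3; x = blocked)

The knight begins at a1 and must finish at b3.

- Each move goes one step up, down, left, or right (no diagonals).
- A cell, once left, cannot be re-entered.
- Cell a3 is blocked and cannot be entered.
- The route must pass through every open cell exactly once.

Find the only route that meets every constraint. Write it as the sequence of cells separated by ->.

Need to visit all 14 open cells exactly once, starting at a1 and ending at b3.
Cell a4 has only two open neighbours (a5 and b4), so the path must pass straight through it: one of those is the cell it's entered from and the other is where it exits.
Route from a1: down 1 to a2, right 1 to b2, up 1 to b1, right 1 to c1, down 4 to c5, left 2 to a5, up 1 to a4, right 1 to b4, up 1 to b3 — 13 moves in all.
Check: all 14 open cells covered.

a1 -> a2 -> b2 -> b1 -> c1 -> c2 -> c3 -> c4 -> c5 -> b5 -> a5 -> a4 -> b4 -> b3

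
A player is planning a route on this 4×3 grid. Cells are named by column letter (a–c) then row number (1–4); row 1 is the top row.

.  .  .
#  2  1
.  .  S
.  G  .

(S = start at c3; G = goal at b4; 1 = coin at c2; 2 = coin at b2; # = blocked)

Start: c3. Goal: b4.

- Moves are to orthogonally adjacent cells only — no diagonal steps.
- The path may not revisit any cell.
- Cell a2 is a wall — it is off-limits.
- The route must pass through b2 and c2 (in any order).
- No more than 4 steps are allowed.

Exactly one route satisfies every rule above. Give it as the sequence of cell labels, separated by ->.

c3 -> c2 -> b2 -> b3 -> b4

The budget equals the shortest possible length, so every move has to be on a shortest route through the required cells.
Route from c3: up 1 to c2, left 1 to b2, down 2 to b4 — 4 moves in all.
Check: all required cells visited; 4 ≤ 4 moves.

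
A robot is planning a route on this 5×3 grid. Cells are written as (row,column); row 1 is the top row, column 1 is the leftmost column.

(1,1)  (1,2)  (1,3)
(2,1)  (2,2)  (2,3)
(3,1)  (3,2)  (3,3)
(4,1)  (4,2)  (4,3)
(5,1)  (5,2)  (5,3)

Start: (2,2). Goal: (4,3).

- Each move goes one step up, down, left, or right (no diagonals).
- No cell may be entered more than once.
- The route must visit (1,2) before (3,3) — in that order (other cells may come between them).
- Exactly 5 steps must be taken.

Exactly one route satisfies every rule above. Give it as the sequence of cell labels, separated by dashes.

The waypoints must appear in the order (1,2), (3,3), with no cell reused.
Route from (2,2): up to (1,2), right to (1,3), 3× down (reaching (4,3)) — 5 moves in all.
Check: order respected ((1,2) at step 1, (3,3) at step 4); 5 moves as required.

(2,2) - (1,2) - (1,3) - (2,3) - (3,3) - (4,3)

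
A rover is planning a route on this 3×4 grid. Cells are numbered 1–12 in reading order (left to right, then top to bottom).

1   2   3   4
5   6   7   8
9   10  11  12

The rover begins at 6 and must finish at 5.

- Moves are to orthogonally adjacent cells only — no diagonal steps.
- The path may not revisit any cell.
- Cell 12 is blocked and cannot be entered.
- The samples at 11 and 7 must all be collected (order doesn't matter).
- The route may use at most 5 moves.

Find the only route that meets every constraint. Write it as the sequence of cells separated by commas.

The 5-move cap with required stops at 11, 7 leaves no slack for detours.
Route from 6: right to 7, down to 11, 2× left (reaching 9), up to 5 — 5 moves in all.
Check: all required cells visited; 5 ≤ 5 moves.

6, 7, 11, 10, 9, 5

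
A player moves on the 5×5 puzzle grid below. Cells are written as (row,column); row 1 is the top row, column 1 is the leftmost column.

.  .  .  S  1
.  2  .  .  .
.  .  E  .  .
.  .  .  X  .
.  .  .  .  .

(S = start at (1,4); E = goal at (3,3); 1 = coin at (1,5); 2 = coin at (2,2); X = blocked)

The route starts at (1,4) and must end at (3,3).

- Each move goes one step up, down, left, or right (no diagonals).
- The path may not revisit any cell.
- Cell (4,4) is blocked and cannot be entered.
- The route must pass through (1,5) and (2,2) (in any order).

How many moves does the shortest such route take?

7

Any route passes through (1,5) and (2,2) in some order between (1,4) and (3,3). Summing Manhattan distances along each leg and taking the cheapest ordering ((1,4) → (1,5) → (2,2) → (3,3)) gives a lower bound of 1 + 4 + 2 = 7 moves.
A route of 7 moves achieves this: (1,4) → (1,5) → (2,5) → (2,4) → (2,3) → (2,2) → (3,2) → (3,3).
Since 7 matches the lower bound, it is optimal.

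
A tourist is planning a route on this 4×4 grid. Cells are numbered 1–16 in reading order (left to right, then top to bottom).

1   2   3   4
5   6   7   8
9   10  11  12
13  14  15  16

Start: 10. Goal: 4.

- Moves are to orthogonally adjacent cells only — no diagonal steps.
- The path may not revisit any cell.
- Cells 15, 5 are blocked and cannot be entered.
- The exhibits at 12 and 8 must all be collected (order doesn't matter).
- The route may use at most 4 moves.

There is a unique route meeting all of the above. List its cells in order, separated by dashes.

Any route must reach 12 and 8 and still end at 4 within 4 moves, so the order of the required stops is forced.
Route from 10: 2× right (reaching 12), 2× up (reaching 4) — 4 moves in all.
Check: all required cells visited; 4 ≤ 4 moves.

10 - 11 - 12 - 8 - 4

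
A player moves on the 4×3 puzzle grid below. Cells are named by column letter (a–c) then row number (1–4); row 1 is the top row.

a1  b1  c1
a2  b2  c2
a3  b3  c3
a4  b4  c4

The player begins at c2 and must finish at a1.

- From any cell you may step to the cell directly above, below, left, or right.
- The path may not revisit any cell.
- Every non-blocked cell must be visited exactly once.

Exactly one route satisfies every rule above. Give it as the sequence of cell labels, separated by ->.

c2 -> c1 -> b1 -> b2 -> b3 -> c3 -> c4 -> b4 -> a4 -> a3 -> a2 -> a1

Need to visit all 12 open cells exactly once, starting at c2 and ending at a1.
Route from c2: up 1 to c1, left 1 to b1, down 2 to b3, right 1 to c3, down 1 to c4, left 2 to a4, up 3 to a1 — 11 moves in all.
Check: all 12 open cells covered.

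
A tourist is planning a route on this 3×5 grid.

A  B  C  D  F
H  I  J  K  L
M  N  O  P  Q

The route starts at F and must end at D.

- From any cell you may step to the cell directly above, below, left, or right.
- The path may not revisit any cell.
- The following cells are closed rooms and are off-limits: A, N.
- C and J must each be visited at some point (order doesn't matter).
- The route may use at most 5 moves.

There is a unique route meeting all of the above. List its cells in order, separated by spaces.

F L K J C D

The budget equals the shortest possible length, so every move has to be on a shortest route through the required cells.
Route from F: down 1 to L, left 2 to J, up 1 to C, right 1 to D — 5 moves in all.
Check: all required cells visited; 5 ≤ 5 moves.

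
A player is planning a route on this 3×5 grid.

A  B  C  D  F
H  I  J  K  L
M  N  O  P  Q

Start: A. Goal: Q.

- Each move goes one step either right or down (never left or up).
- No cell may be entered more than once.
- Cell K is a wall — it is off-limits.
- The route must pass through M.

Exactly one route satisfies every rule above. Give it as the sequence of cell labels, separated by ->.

Moves only go right or down, so the column and row indices never decrease.
Route from A: down 2 to M, right 4 to Q — 6 moves in all.
Check: all required cells visited.

A -> H -> M -> N -> O -> P -> Q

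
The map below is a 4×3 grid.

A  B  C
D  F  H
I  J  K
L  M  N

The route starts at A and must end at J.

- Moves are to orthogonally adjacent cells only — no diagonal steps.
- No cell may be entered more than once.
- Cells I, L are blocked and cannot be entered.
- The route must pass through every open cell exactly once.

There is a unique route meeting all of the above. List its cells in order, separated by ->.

A -> D -> F -> B -> C -> H -> K -> N -> M -> J

Need to visit all 10 open cells exactly once, starting at A and ending at J.
Route from A: down to D, right to F, up to B, right to C, 3× down (reaching N), left to M, up to J — 9 moves in all.
Check: all 10 open cells covered.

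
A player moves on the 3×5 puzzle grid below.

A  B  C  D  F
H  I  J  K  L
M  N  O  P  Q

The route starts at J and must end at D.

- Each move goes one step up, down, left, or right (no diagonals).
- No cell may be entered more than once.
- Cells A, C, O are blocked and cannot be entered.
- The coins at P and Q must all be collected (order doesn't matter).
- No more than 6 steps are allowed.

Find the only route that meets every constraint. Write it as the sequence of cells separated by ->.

The budget equals the shortest possible length, so every move has to be on a shortest route through the required cells.
Route from J: right 1 to K, down 1 to P, right 1 to Q, up 2 to F, left 1 to D — 6 moves in all.
Check: all required cells visited; 6 ≤ 6 moves.

J -> K -> P -> Q -> L -> F -> D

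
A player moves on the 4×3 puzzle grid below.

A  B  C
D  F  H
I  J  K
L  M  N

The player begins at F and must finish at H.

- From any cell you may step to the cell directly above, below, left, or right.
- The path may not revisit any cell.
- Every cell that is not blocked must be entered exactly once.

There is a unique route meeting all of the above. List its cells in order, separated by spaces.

F J K N M L I D A B C H

Need to visit all 12 open cells exactly once, starting at F and ending at H.
Route from F: down 1 to J, right 1 to K, down 1 to N, left 2 to L, up 3 to A, right 2 to C, down 1 to H — 11 moves in all.
Check: all 12 open cells covered.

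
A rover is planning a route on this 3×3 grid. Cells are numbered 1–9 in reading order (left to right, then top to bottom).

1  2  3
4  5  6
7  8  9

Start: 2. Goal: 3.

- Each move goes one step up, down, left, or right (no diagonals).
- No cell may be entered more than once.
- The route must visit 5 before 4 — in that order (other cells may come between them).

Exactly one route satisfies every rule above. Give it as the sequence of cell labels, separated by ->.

2 -> 5 -> 4 -> 7 -> 8 -> 9 -> 6 -> 3

The waypoints must appear in the order 5, 4, with no cell reused.
Route from 2: down 1 to 5, left 1 to 4, down 1 to 7, right 2 to 9, up 2 to 3 — 7 moves in all.
Check: order respected (5 at step 1, 4 at step 2).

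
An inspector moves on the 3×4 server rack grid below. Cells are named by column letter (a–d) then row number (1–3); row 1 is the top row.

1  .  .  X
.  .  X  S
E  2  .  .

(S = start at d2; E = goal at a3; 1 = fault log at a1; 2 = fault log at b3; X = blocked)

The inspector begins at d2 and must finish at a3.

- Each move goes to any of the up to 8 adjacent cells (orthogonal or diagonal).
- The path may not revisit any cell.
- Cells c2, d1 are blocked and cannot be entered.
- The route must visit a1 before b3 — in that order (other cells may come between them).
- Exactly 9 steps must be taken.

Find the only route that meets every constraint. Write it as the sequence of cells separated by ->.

The waypoints must appear in the order a1, b3, with no cell reused.
Route from d2: down to d3, left to c3, up-left to b2, up-right to c1, 2× left (reaching a1), down to a2, down-right to b3, left to a3 — 9 moves in all.
Check: order respected (1 at step 6, 2 at step 8); 9 moves as required.

d2 -> d3 -> c3 -> b2 -> c1 -> b1 -> a1 -> a2 -> b3 -> a3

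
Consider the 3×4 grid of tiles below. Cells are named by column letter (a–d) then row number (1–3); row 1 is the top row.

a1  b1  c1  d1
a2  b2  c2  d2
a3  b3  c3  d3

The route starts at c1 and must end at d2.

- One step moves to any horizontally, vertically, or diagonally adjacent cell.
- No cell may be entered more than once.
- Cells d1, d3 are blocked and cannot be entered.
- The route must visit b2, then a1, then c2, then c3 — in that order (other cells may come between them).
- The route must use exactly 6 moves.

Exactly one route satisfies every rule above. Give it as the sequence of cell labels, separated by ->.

c1 -> b2 -> a1 -> b1 -> c2 -> c3 -> d2

The waypoints must appear in the order b2, a1, c2, c3, with no cell reused.
Route from c1: down-left to b2, up-left to a1, right to b1, down-right to c2, down to c3, up-right to d2 — 6 moves in all.
Check: order respected (b2 at step 1, a1 at step 2, c2 at step 4, c3 at step 5); 6 moves as required.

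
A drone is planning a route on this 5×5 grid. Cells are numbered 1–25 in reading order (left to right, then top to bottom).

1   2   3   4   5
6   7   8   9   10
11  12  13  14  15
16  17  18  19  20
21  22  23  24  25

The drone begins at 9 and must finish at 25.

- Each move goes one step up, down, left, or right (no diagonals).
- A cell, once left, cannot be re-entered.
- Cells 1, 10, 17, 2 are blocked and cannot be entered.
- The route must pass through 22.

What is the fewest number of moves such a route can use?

10

Any route passes through 22 somewhere between 9 and 25. Summing Manhattan distances along the two legs (9 → 22 → 25) gives a lower bound of 5 + 3 = 8 moves.
The shortest route satisfying every rule uses 10 moves: 9 → 14 → 13 → 12 → 11 → 16 → 21 → 22 → 23 → 24 → 25.
The no-revisit rule (legs can't share cells) pushes the minimum above the 8-move bound; an exhaustive check rules out every length from 8 to 9, leaving 10 as the minimum.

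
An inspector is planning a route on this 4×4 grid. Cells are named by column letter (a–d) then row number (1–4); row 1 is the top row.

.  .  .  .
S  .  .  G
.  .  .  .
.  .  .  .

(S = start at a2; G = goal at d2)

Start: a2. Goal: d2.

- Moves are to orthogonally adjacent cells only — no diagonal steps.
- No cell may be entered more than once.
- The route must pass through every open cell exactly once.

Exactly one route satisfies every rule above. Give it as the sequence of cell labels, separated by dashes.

Need to visit all 16 open cells exactly once, starting at a2 and ending at d2.
Cell d1 has only two open neighbours (d2 and c1), so the path must pass straight through it: one of those is the cell it's entered from and the other is where it exits.
Route from a2: up to a1, right to b1, 2× down (reaching b3), left to a3, down to a4, 3× right (reaching d4), up to d3, left to c3, 2× up (reaching c1), right to d1, down to d2 — 15 moves in all.
Check: all 16 open cells covered.

a2 - a1 - b1 - b2 - b3 - a3 - a4 - b4 - c4 - d4 - d3 - c3 - c2 - c1 - d1 - d2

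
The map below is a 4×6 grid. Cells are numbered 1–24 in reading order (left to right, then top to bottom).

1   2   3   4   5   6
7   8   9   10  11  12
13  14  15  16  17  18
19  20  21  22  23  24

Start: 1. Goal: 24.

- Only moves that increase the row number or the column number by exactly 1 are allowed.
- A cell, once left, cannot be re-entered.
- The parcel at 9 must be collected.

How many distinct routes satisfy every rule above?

30

A right/down-only route from 1 to 24 makes exactly 3 down-moves and 5 right-moves in some order.
With no other constraints that would be C(8,3) = 56 routes.
Split at 9 and multiply the segment counts: 1→9: 3; 9→24: 10; product = 30.
That gives 30 routes.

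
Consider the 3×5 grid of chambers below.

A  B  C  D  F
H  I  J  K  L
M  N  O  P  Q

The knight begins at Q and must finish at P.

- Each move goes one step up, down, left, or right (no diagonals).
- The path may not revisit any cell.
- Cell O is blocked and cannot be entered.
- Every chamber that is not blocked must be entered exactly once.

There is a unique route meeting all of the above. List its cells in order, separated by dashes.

Need to visit all 14 open cells exactly once, starting at Q and ending at P.
Route from Q: up 2 to F, left 4 to A, down 2 to M, right 1 to N, up 1 to I, right 2 to K, down 1 to P — 13 moves in all.
Check: all 14 open cells covered.

Q - L - F - D - C - B - A - H - M - N - I - J - K - P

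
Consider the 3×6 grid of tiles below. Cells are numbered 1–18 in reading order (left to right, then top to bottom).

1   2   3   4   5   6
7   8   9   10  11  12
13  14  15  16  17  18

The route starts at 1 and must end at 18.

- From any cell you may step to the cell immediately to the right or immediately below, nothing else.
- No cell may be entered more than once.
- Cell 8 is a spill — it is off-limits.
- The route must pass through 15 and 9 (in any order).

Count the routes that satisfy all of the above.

1

A right/down-only route from 1 to 18 makes exactly 2 down-moves and 5 right-moves in some order.
With no other constraints that would be C(7,2) = 21 routes.
A monotone route can only reach the required cells in the order 9, 15, so split there and multiply the segment counts (each segment already excludes blocked cells): 1→9: 1; 9→15: 1; 15→18: 1; product = 1.
That gives 1 route.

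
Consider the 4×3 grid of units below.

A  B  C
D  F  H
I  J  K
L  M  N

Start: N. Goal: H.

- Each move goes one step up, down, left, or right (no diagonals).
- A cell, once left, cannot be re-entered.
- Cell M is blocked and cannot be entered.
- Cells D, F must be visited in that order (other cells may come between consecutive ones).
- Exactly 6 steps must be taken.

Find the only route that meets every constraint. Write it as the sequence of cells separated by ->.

The waypoints must appear in the order D, F, with no cell reused.
Route from N: up to K, 2× left (reaching I), up to D, 2× right (reaching H) — 6 moves in all.
Check: order respected (D at step 4, F at step 5); 6 moves as required.

N -> K -> J -> I -> D -> F -> H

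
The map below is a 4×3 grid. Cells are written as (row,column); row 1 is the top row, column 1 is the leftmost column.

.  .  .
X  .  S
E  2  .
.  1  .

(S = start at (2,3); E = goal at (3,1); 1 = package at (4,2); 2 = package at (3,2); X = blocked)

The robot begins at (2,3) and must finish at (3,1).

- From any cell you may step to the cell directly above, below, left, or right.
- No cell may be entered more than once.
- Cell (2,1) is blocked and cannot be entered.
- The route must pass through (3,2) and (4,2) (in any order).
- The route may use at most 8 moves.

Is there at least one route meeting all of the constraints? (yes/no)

One route that works: (2,3) → (3,3) → (4,3) → (4,2) → (3,2) → (3,1).

yes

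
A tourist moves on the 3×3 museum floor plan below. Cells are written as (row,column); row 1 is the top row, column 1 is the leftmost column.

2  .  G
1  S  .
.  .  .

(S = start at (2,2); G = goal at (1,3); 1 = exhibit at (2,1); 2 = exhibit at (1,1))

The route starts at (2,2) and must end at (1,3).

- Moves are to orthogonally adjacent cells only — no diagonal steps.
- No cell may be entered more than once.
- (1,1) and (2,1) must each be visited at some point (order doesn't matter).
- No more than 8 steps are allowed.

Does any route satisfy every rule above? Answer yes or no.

One route that works: (2,2) → (2,1) → (1,1) → (1,2) → (1,3).

yes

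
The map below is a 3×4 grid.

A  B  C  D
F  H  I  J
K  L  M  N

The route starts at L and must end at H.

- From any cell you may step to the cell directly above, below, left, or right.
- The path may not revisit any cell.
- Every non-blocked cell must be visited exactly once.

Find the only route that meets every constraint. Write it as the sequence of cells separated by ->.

L -> K -> F -> A -> B -> C -> D -> J -> N -> M -> I -> H

Need to visit all 12 open cells exactly once, starting at L and ending at H.
Cell N has only two open neighbours (J and M), so the path must pass straight through it: one of those is the cell it's entered from and the other is where it exits.
Route from L: left 1 to K, up 2 to A, right 3 to D, down 2 to N, left 1 to M, up 1 to I, left 1 to H — 11 moves in all.
Check: all 12 open cells covered.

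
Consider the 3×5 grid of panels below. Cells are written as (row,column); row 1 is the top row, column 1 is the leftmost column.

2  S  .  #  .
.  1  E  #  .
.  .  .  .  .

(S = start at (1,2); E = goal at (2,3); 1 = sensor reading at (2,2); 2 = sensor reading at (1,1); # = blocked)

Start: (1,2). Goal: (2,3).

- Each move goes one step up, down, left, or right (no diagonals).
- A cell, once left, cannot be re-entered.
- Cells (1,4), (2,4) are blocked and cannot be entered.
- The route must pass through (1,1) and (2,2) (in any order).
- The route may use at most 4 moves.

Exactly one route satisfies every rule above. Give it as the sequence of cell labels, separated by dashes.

The 4-move cap with required stops at (1,1), (2,2) leaves no slack for detours.
Route from (1,2): left 1 to (1,1), down 1 to (2,1), right 2 to (2,3) — 4 moves in all.
Check: all required cells visited; 4 ≤ 4 moves.

(1,2) - (1,1) - (2,1) - (2,2) - (2,3)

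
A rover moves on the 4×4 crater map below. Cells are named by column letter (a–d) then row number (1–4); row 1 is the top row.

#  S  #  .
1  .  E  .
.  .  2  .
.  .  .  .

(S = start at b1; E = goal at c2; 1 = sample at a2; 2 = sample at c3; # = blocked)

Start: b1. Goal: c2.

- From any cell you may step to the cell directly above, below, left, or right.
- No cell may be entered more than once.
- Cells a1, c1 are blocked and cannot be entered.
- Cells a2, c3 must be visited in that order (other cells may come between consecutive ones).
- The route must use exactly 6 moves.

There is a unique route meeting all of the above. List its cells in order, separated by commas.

The waypoints must appear in the order a2, c3, with no cell reused.
Route from b1: down 1 to b2, left 1 to a2, down 1 to a3, right 2 to c3, up 1 to c2 — 6 moves in all.
Check: order respected (1 at step 2, 2 at step 5); 6 moves as required.

b1, b2, a2, a3, b3, c3, c2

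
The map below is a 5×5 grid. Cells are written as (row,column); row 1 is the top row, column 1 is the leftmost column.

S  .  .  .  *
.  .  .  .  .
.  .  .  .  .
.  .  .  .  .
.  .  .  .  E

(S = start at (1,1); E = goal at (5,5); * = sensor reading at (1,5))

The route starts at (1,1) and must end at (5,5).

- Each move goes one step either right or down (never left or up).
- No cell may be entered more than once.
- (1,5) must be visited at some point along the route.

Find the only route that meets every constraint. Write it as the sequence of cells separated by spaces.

(1,1) (1,2) (1,3) (1,4) (1,5) (2,5) (3,5) (4,5) (5,5)

Moves only go right or down, so the column and row indices never decrease.
Route from (1,1): right 4 to (1,5), down 4 to (5,5) — 8 moves in all.
Check: all required cells visited.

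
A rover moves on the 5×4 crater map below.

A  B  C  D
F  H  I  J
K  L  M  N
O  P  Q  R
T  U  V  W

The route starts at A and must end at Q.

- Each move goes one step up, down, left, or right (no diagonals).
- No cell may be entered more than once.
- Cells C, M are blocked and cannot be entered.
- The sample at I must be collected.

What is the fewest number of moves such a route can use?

Any route passes through I somewhere between A and Q. Summing Manhattan distances along the two legs (A → I → Q) gives a lower bound of 3 + 2 = 5 moves.
That bound ignores the blocked cells. Measuring each leg by the fewest moves that actually steer around them (A→I: 3; I→Q: 4) raises the lower bound to 7.
A route of 7 moves exists: A → F → H → I → J → N → R → Q.
Since 7 matches that lower bound, it is optimal.

7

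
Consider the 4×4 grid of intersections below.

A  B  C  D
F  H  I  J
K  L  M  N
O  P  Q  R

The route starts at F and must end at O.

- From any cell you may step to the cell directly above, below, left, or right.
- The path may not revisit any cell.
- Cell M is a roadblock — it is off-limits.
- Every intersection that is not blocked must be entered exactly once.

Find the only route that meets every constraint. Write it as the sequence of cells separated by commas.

Need to visit all 15 open cells exactly once, starting at F and ending at O.
Route from F: up to A, right to B, down to H, right to I, up to C, right to D, 3× down (reaching R), 2× left (reaching P), up to L, left to K, down to O — 14 moves in all.
Check: all 15 open cells covered.

F, A, B, H, I, C, D, J, N, R, Q, P, L, K, O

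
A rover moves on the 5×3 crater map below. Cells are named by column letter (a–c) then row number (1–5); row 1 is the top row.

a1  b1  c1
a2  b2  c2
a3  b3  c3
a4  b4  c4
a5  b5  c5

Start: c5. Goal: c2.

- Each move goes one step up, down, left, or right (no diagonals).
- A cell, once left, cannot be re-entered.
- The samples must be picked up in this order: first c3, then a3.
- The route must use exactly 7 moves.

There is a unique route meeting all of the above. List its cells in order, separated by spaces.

The waypoints must appear in the order c3, a3, with no cell reused.
Route from c5: 2× up (reaching c3), 2× left (reaching a3), up to a2, 2× right (reaching c2) — 7 moves in all.
Check: order respected (c3 at step 2, a3 at step 4); 7 moves as required.

c5 c4 c3 b3 a3 a2 b2 c2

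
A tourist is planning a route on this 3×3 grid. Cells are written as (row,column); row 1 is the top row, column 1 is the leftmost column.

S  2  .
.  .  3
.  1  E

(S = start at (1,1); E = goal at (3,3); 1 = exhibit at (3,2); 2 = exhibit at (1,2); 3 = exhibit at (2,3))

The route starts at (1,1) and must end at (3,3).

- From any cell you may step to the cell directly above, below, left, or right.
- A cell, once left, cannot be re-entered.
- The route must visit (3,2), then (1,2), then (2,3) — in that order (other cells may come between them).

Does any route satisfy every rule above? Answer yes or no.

yes

One route that works: (1,1) → (2,1) → (3,1) → (3,2) → (2,2) → (1,2) → (1,3) → (2,3) → (3,3).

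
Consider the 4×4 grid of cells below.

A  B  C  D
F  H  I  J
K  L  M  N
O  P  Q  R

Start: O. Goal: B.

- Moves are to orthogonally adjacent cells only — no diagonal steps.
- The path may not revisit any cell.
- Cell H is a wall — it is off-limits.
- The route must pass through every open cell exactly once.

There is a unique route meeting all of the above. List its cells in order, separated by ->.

O -> P -> Q -> R -> N -> J -> D -> C -> I -> M -> L -> K -> F -> A -> B

Need to visit all 15 open cells exactly once, starting at O and ending at B.
Cell F has only two open neighbours (A and K), so the path must pass straight through it: one of those is the cell it's entered from and the other is where it exits.
Route from O: 3× right (reaching R), 3× up (reaching D), left to C, 2× down (reaching M), 2× left (reaching K), 2× up (reaching A), right to B — 14 moves in all.
Check: all 15 open cells covered.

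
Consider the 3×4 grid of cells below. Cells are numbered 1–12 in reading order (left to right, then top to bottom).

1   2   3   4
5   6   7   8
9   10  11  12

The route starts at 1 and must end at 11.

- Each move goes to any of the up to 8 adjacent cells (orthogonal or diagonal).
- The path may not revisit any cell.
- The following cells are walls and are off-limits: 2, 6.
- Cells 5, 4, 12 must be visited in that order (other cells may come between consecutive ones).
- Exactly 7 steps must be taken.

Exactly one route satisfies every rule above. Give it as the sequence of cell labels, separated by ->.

The waypoints must appear in the order 5, 4, 12, with no cell reused.
Route from 1: down to 5, down-right to 10, 2× up-right (reaching 4), 2× down (reaching 12), left to 11 — 7 moves in all.
Check: order respected (5 at step 1, 4 at step 4, 12 at step 6); 7 moves as required.

1 -> 5 -> 10 -> 7 -> 4 -> 8 -> 12 -> 11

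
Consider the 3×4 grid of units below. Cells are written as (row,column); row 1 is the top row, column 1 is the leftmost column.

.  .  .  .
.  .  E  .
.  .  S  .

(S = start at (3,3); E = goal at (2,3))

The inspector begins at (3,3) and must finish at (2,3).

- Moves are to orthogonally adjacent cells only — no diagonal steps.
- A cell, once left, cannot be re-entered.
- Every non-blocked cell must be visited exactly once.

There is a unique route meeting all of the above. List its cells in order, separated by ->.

(3,3) -> (3,4) -> (2,4) -> (1,4) -> (1,3) -> (1,2) -> (1,1) -> (2,1) -> (3,1) -> (3,2) -> (2,2) -> (2,3)

Need to visit all 12 open cells exactly once, starting at (3,3) and ending at (2,3).
Route from (3,3): right 1 to (3,4), up 2 to (1,4), left 3 to (1,1), down 2 to (3,1), right 1 to (3,2), up 1 to (2,2), right 1 to (2,3) — 11 moves in all.
Check: all 12 open cells covered.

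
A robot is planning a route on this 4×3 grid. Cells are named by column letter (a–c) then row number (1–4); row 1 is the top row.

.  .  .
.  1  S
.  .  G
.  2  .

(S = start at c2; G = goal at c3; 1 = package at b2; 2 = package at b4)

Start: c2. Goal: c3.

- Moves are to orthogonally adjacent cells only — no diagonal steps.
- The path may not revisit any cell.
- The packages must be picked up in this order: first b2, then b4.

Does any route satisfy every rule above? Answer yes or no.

yes

One route that works: c2 → b2 → b3 → b4 → c4 → c3.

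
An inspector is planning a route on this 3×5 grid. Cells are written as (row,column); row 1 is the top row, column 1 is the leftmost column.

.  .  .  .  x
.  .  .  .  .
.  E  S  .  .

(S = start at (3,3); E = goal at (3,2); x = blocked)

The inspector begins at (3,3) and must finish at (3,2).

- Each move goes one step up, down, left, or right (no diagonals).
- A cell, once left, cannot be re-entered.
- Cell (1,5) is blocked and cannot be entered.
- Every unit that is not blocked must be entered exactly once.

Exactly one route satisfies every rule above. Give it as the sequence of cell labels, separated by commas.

Need to visit all 14 open cells exactly once, starting at (3,3) and ending at (3,2).
Cell (3,1) has only two open neighbours ((2,1) and (3,2)), so the path must pass straight through it: one of those is the cell it's entered from and the other is where it exits.
Route from (3,3): 2× right (reaching (3,5)), up to (2,5), left to (2,4), up to (1,4), left to (1,3), down to (2,3), left to (2,2), up to (1,2), left to (1,1), 2× down (reaching (3,1)), right to (3,2) — 13 moves in all.
Check: all 14 open cells covered.

(3,3), (3,4), (3,5), (2,5), (2,4), (1,4), (1,3), (2,3), (2,2), (1,2), (1,1), (2,1), (3,1), (3,2)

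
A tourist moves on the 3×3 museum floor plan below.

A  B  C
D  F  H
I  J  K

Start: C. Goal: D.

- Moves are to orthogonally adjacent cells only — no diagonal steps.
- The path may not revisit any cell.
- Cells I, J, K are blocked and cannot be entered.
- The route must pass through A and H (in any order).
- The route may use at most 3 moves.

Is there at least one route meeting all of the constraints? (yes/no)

no

Even ignoring the no-revisit rule, getting from C to D, taking the cheapest ordering C → H → A → D needs at least 1 + 3 + 1 = 5 moves (Manhattan distance per leg), which exceeds the 3-move limit.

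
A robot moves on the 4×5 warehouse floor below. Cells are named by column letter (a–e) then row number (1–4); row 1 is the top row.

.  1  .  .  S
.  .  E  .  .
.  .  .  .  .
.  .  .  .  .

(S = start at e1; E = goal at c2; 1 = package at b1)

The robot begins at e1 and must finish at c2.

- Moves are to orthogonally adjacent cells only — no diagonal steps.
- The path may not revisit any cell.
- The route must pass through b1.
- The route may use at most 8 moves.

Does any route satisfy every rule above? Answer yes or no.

One route that works: e1 → d1 → c1 → b1 → b2 → c2.

yes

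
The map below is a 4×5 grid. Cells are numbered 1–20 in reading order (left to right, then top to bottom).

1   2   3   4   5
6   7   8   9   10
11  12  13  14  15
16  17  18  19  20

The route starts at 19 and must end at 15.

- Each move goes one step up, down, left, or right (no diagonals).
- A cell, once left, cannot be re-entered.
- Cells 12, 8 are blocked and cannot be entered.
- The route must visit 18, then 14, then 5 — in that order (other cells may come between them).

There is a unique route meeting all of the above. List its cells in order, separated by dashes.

19 - 18 - 13 - 14 - 9 - 4 - 5 - 10 - 15

The waypoints must appear in the order 18, 14, 5, with no cell reused.
Route from 19: left to 18, up to 13, right to 14, 2× up (reaching 4), right to 5, 2× down (reaching 15) — 8 moves in all.
Check: order respected (18 at step 1, 14 at step 3, 5 at step 6).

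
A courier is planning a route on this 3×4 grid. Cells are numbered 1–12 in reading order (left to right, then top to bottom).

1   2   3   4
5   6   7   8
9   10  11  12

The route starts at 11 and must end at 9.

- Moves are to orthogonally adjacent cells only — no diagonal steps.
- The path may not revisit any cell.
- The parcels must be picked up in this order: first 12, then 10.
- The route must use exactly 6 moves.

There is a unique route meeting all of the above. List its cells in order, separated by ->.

The waypoints must appear in the order 12, 10, with no cell reused.
Route from 11: right to 12, up to 8, 2× left (reaching 6), down to 10, left to 9 — 6 moves in all.
Check: order respected (12 at step 1, 10 at step 5); 6 moves as required.

11 -> 12 -> 8 -> 7 -> 6 -> 10 -> 9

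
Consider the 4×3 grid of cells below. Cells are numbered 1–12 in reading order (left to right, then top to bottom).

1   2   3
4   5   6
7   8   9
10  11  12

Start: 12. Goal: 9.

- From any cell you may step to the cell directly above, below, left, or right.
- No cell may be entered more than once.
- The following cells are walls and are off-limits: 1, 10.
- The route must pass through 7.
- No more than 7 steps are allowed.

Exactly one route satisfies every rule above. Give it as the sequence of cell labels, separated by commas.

12, 11, 8, 7, 4, 5, 6, 9

The 7-move cap with required stops at 7 leaves no slack for detours.
Route from 12: left to 11, up to 8, left to 7, up to 4, 2× right (reaching 6), down to 9 — 7 moves in all.
Check: all required cells visited; 7 ≤ 7 moves.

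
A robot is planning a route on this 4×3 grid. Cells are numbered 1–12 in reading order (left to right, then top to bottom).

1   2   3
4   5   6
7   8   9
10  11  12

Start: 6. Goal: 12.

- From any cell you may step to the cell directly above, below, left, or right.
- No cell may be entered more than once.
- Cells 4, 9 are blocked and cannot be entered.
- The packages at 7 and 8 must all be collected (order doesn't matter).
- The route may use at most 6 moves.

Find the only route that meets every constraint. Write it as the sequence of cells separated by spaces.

6 5 8 7 10 11 12

The budget equals the shortest possible length, so every move has to be on a shortest route through the required cells.
Route from 6: left 1 to 5, down 1 to 8, left 1 to 7, down 1 to 10, right 2 to 12 — 6 moves in all.
Check: all required cells visited; 6 ≤ 6 moves.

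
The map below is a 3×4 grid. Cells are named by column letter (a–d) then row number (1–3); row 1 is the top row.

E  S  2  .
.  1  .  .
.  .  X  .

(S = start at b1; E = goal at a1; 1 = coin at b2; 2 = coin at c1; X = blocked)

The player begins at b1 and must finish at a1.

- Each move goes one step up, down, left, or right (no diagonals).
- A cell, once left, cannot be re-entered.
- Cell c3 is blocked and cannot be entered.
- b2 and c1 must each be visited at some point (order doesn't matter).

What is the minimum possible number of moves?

5

Any route passes through b2 and c1 in some order between b1 and a1. Summing Manhattan distances along each leg and taking the cheapest ordering (b1 → b2 → c1 → a1) gives a lower bound of 1 + 2 + 2 = 5 moves.
A route of 5 moves achieves this: b1 → c1 → c2 → b2 → a2 → a1.
Since 5 matches the lower bound, it is optimal.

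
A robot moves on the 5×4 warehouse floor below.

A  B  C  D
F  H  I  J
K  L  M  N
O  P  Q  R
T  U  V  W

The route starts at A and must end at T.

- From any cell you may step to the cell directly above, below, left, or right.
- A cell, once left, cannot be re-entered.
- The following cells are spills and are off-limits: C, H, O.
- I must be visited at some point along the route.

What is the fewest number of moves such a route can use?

Any route passes through I somewhere between A and T. Summing Manhattan distances along the two legs (A → I → T) gives a lower bound of 3 + 5 = 8 moves.
That bound ignores the blocked cells. Measuring each leg by the fewest moves that actually steer around them (A→I: 5; I→T: 5) raises the lower bound to 10.
The shortest route satisfying every rule uses 12 moves: A → F → K → L → M → I → J → N → R → W → V → U → T.
The bound of 10 isn't tight here; checking systematically, no route of length 10 through 11 satisfies every constraint, so 12 is the minimum.

12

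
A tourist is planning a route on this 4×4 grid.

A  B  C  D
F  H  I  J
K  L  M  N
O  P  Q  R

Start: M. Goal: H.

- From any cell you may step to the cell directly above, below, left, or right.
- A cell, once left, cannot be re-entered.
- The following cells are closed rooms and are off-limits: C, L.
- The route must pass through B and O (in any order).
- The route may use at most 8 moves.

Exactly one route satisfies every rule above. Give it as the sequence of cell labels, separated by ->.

M -> Q -> P -> O -> K -> F -> A -> B -> H

The budget equals the shortest possible length, so every move has to be on a shortest route through the required cells.
Route from M: down 1 to Q, left 2 to O, up 3 to A, right 1 to B, down 1 to H — 8 moves in all.
Check: all required cells visited; 8 ≤ 8 moves.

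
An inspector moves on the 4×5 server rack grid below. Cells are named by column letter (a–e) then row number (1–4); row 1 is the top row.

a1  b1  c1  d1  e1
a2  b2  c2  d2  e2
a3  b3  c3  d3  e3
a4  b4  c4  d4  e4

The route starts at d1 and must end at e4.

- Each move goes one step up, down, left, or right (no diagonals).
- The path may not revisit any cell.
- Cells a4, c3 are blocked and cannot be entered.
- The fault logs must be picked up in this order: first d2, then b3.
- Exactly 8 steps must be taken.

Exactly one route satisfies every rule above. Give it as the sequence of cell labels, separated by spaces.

The waypoints must appear in the order d2, b3, with no cell reused.
Route from d1: down to d2, 2× left (reaching b2), 2× down (reaching b4), 3× right (reaching e4) — 8 moves in all.
Check: order respected (d2 at step 1, b3 at step 4); 8 moves as required.

d1 d2 c2 b2 b3 b4 c4 d4 e4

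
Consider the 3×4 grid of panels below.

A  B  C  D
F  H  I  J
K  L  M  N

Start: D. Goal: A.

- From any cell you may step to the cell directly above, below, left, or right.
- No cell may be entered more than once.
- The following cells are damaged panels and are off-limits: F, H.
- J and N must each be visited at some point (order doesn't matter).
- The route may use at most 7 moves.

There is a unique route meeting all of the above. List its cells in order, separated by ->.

D -> J -> N -> M -> I -> C -> B -> A

The 7-move cap with required stops at J, N leaves no slack for detours.
Route from D: down 2 to N, left 1 to M, up 2 to C, left 2 to A — 7 moves in all.
Check: all required cells visited; 7 ≤ 7 moves.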